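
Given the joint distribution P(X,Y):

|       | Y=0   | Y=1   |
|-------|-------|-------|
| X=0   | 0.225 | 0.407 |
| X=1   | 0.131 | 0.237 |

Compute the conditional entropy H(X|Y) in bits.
0.9491 bits

H(X|Y) = H(X,Y) - H(Y)

H(X,Y) = -Σ_{x,y} P(x,y) log₂ P(x,y). Per-cell terms -P(x,y)·log₂P(x,y):
  X=0: 0.48420, 0.52784
  X=1: 0.38414, 0.49226
Sum of the 4 terms: H(X,Y) = 1.8884 bits

Marginal of Y (column sums):
  P(Y=0) = 0.225 + 0.131 = 0.356
  P(Y=1) = 0.407 + 0.237 = 0.644
H(Y) = -[0.356·log₂(0.356) + 0.644·log₂(0.644)]
  = 0.53046 + 0.40885 = 0.9393 bits

H(X|Y) = H(X,Y) - H(Y) = 1.8884 - 0.9393 = 0.9491 bits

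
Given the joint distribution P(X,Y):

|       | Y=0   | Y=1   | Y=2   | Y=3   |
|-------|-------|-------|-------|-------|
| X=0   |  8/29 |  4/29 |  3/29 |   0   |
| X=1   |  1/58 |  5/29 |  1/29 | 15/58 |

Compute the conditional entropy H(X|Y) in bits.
0.5141 bits

H(X|Y) = H(X,Y) - H(Y)

H(X,Y) = -Σ_{x,y} P(x,y) log₂ P(x,y). Per-cell terms -P(x,y)·log₂P(x,y):
  X=0: 0.5125, 0.3942, 0.3386, 0.0000
  X=1: 0.1010, 0.4373, 0.1675, 0.5046
  (cells with P = 0 contribute 0)
Sum of the 8 terms: H(X,Y) = 2.4557 bits

Marginal of Y (column sums):
  P(Y=0) = 8/29 + 1/58 = 17/58
  P(Y=1) = 4/29 + 5/29 = 9/29
  P(Y=2) = 3/29 + 1/29 = 4/29
  P(Y=3) = 0 + 15/58 = 15/58
H(Y) = -[(17/58)·log₂(17/58) + (9/29)·log₂(9/29) + (4/29)·log₂(4/29) + (15/58)·log₂(15/58)]
  = 0.5189 + 0.5239 + 0.3942 + 0.5046 = 1.9416 bits

H(X|Y) = H(X,Y) - H(Y) = 2.4557 - 1.9416 = 0.5141 bits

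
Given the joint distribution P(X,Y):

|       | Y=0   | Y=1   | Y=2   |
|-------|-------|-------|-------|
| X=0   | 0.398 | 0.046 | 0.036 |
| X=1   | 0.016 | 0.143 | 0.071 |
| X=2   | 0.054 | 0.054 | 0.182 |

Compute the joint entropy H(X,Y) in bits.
2.5758 bits

H(X,Y) = -Σ_{x,y} P(x,y) log₂ P(x,y). Per-cell terms -P(x,y)·log₂P(x,y):
  X=0: 0.5290, 0.2043, 0.1727
  X=1: 0.0955, 0.4012, 0.2709
  X=2: 0.2274, 0.2274, 0.4474
Sum of the 9 terms: H(X,Y) = 2.5758 bits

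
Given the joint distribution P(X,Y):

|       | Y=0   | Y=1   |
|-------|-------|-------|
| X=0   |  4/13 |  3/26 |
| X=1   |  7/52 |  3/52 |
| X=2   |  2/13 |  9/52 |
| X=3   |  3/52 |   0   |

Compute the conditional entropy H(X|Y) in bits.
1.6698 bits

H(X|Y) = H(X,Y) - H(Y)

H(X,Y) = -Σ_{x,y} P(x,y) log₂ P(x,y). Per-cell terms -P(x,y)·log₂P(x,y):
  X=0: 0.52321, 0.35948
  X=1: 0.38945, 0.23743
  X=2: 0.41545, 0.43797
  X=3: 0.23743, 0.00000
  (cells with P = 0 contribute 0)
Sum of the 8 terms: H(X,Y) = 2.6004 bits

Marginal of Y (column sums):
  P(Y=0) = 4/13 + 7/52 + 2/13 + 3/52 = 17/26
  P(Y=1) = 3/26 + 3/52 + 9/52 + 0 = 9/26
H(Y) = -[(17/26)·log₂(17/26) + (9/26)·log₂(9/26)]
  = 0.40079 + 0.52979 = 0.9306 bits

H(X|Y) = H(X,Y) - H(Y) = 2.6004 - 0.9306 = 1.6698 bits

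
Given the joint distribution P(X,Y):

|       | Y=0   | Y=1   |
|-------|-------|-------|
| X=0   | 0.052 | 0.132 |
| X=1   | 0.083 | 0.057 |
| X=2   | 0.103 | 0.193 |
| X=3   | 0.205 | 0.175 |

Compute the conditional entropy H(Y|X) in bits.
0.9488 bits

H(Y|X) = H(X,Y) - H(X)

H(X,Y) = -Σ_{x,y} P(x,y) log₂ P(x,y). Per-cell terms -P(x,y)·log₂P(x,y):
  X=0: 0.22180, 0.38562
  X=1: 0.29803, 0.23557
  X=2: 0.33777, 0.45805
  X=3: 0.46869, 0.44005
Sum of the 8 terms: H(X,Y) = 2.8456 bits

Marginal of X (row sums):
  P(X=0) = 0.052 + 0.132 = 0.184
  P(X=1) = 0.083 + 0.057 = 0.140
  P(X=2) = 0.103 + 0.193 = 0.296
  P(X=3) = 0.205 + 0.175 = 0.380
H(X) = -[0.184·log₂(0.184) + 0.140·log₂(0.140) + 0.296·log₂(0.296) + 0.380·log₂(0.380)]
  = 0.44937 + 0.39711 + 0.51987 + 0.53045 = 1.8968 bits

H(Y|X) = H(X,Y) - H(X) = 2.8456 - 1.8968 = 0.9488 bits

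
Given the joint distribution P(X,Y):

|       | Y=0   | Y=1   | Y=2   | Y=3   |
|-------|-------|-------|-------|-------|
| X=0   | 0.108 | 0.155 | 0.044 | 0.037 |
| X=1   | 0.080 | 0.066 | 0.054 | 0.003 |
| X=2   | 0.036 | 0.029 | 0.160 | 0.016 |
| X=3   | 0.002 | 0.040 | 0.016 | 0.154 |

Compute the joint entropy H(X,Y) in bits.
3.4948 bits

H(X,Y) = -Σ_{x,y} P(x,y) log₂ P(x,y). Per-cell terms -P(x,y)·log₂P(x,y):
  X=0: 0.34678, 0.41690, 0.19828, 0.17598
  X=1: 0.29151, 0.25881, 0.22739, 0.02514
  X=2: 0.17265, 0.14813, 0.42302, 0.09545
  X=3: 0.01793, 0.18575, 0.09545, 0.41565
Sum of the 16 terms: H(X,Y) = 3.4948 bits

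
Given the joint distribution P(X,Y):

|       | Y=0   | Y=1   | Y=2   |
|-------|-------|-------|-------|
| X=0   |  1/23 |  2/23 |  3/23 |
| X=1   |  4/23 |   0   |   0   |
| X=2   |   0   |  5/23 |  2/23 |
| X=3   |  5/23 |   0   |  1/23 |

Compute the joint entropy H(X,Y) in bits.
2.7856 bits

H(X,Y) = -Σ_{x,y} P(x,y) log₂ P(x,y). Per-cell terms -P(x,y)·log₂P(x,y):
  X=0: 0.1967, 0.3064, 0.3833
  X=1: 0.4389, 0.0000, 0.0000
  X=2: 0.0000, 0.4786, 0.3064
  X=3: 0.4786, 0.0000, 0.1967
  (cells with P = 0 contribute 0)
Sum of the 12 terms: H(X,Y) = 2.7856 bits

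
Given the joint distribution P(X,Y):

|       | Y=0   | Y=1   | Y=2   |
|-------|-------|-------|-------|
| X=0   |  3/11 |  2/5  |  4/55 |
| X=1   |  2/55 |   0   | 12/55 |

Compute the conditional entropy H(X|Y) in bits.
0.3975 bits

H(X|Y) = H(X,Y) - H(Y)

H(X,Y) = -Σ_{x,y} P(x,y) log₂ P(x,y). Per-cell terms -P(x,y)·log₂P(x,y):
  X=0: 0.5112, 0.5288, 0.2750
  X=1: 0.1739, 0.0000, 0.4792
  (cells with P = 0 contribute 0)
Sum of the 6 terms: H(X,Y) = 1.9681 bits

Marginal of Y (column sums):
  P(Y=0) = 3/11 + 2/55 = 17/55
  P(Y=1) = 2/5 + 0 = 2/5
  P(Y=2) = 4/55 + 12/55 = 16/55
H(Y) = -[(17/55)·log₂(17/55) + (2/5)·log₂(2/5) + (16/55)·log₂(16/55)]
  = 0.5236 + 0.5288 + 0.5182 = 1.5706 bits

H(X|Y) = H(X,Y) - H(Y) = 1.9681 - 1.5706 = 0.3975 bits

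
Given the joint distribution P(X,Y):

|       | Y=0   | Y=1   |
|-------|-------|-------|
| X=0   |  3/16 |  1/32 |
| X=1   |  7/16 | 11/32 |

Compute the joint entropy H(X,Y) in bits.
1.6604 bits

H(X,Y) = -Σ_{x,y} P(x,y) log₂ P(x,y). Per-cell terms -P(x,y)·log₂P(x,y):
  X=0: 0.4528, 0.1562
  X=1: 0.5218, 0.5296
Sum of the 4 terms: H(X,Y) = 1.6604 bits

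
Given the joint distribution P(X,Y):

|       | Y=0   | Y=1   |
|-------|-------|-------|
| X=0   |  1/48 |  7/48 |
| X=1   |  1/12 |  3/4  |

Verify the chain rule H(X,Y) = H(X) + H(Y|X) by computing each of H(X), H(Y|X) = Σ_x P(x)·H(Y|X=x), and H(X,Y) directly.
H(X) = 0.6500 bits, H(Y|X) = 0.4814 bits, H(X,Y) = 1.1314 bits

Marginal of X (row sums):
  P(X=0) = 1/48 + 7/48 = 1/6
  P(X=1) = 1/12 + 3/4 = 5/6
H(X) = -[(1/6)·log₂(1/6) + (5/6)·log₂(5/6)]
  = 0.430827 + 0.219195 = 0.6500 bits

H(Y|X) = Σ_x P(x)·H(Y|X=x):
  X=0: P(X=0) = 1/6, P(Y|X=0) = (1/8, 7/8) → H(Y|X=0) = 0.543564
  X=1: P(X=1) = 5/6, P(Y|X=1) = (1/10, 9/10) → H(Y|X=1) = 0.468996
H(Y|X) = (1/6)·0.543564 + (5/6)·0.468996 = 0.4814 bits

H(X,Y) = -Σ_{x,y} P(x,y) log₂ P(x,y). Per-cell terms -P(x,y)·log₂P(x,y):
  X=0: 0.116353, 0.405068
  X=1: 0.298747, 0.311278
Sum of the 4 terms: H(X,Y) = 1.1314 bits

Chain rule check:
  H(X) + H(Y|X) = 0.6500 + 0.4814 = 1.1314 bits
  H(X,Y) = 1.1314 bits
✓ Chain rule verified.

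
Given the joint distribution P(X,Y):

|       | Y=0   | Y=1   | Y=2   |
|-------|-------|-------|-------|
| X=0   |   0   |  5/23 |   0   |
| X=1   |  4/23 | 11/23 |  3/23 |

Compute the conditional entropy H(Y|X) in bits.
1.0543 bits

H(Y|X) = H(X,Y) - H(X)

H(X,Y) = -Σ_{x,y} P(x,y) log₂ P(x,y). Per-cell terms -P(x,y)·log₂P(x,y):
  X=0: 0.0000, 0.4786, 0.0000
  X=1: 0.4389, 0.5089, 0.3833
  (cells with P = 0 contribute 0)
Sum of the 6 terms: H(X,Y) = 1.8097 bits

Marginal of X (row sums):
  P(X=0) = 0 + 5/23 + 0 = 5/23
  P(X=1) = 4/23 + 11/23 + 3/23 = 18/23
H(X) = -[(5/23)·log₂(5/23) + (18/23)·log₂(18/23)]
  = 0.4786 + 0.2768 = 0.7554 bits

H(Y|X) = H(X,Y) - H(X) = 1.8097 - 0.7554 = 1.0543 bits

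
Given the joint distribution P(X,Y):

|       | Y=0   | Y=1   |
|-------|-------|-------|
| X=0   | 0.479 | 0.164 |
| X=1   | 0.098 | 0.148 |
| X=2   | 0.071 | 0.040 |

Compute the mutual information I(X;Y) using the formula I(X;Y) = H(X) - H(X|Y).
0.0658 bits

I(X;Y) = H(X) - H(X|Y)

Marginal of X (row sums):
  P(X=0) = 0.479 + 0.164 = 0.643
  P(X=1) = 0.098 + 0.148 = 0.246
  P(X=2) = 0.071 + 0.040 = 0.111
H(X) = -[0.643·log₂(0.643) + 0.246·log₂(0.246) + 0.111·log₂(0.111)]
  = 0.4097 + 0.4977 + 0.3520 = 1.2594 bits

Marginal of Y (column sums):
  P(Y=0) = 0.479 + 0.098 + 0.071 = 0.648
  P(Y=1) = 0.164 + 0.148 + 0.040 = 0.352
H(X|Y) = Σ_y P(y)·H(X|Y=y):
  Y=0: P(Y=0) = 0.648, P(X|Y=0) = (479/648, 49/324, 71/648) → H(X|Y=0) = 1.0839
  Y=1: P(Y=1) = 0.352, P(X|Y=1) = (41/88, 37/88, 5/44) → H(X|Y=1) = 1.3955
H(X|Y) = 0.648·1.0839 + 0.352·1.3955 = 1.1936 bits

I(X;Y) = H(X) - H(X|Y) = 1.2594 - 1.1936 = 0.0658 bits

Cross-check via I(X;Y) = H(X) + H(Y) - H(X,Y): computing H(Y) from the column sums and H(X,Y) from the 6 cells in the same way gives H(Y) = 0.9358 bits and H(X,Y) = 2.1294 bits, so
I(X;Y) = 1.2594 + 0.9358 - 2.1294 = 0.0658 bits ✓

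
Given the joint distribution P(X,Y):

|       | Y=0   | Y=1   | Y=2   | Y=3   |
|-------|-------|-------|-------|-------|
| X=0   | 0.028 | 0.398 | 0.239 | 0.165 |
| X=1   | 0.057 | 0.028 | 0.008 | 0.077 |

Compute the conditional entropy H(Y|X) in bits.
1.6587 bits

H(Y|X) = H(X,Y) - H(X)

H(X,Y) = -Σ_{x,y} P(x,y) log₂ P(x,y). Per-cell terms -P(x,y)·log₂P(x,y):
  X=0: 0.14444, 0.52901, 0.49352, 0.42891
  X=1: 0.23557, 0.14444, 0.05573, 0.28482
Sum of the 8 terms: H(X,Y) = 2.3164 bits

Marginal of X (row sums):
  P(X=0) = 0.028 + 0.398 + 0.239 + 0.165 = 0.830
  P(X=1) = 0.057 + 0.028 + 0.008 + 0.077 = 0.170
H(X) = -[0.830·log₂(0.830) + 0.170·log₂(0.170)]
  = 0.22312 + 0.43459 = 0.6577 bits

H(Y|X) = H(X,Y) - H(X) = 2.3164 - 0.6577 = 1.6587 bits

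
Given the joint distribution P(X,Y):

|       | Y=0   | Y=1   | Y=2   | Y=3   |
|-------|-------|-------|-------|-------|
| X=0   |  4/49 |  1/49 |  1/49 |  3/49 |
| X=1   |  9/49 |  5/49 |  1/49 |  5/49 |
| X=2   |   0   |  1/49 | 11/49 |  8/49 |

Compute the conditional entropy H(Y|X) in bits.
1.5275 bits

H(Y|X) = H(X,Y) - H(X)

H(X,Y) = -Σ_{x,y} P(x,y) log₂ P(x,y). Per-cell terms -P(x,y)·log₂P(x,y):
  X=0: 0.2951, 0.1146, 0.1146, 0.2467
  X=1: 0.4490, 0.3360, 0.1146, 0.3360
  X=2: 0.0000, 0.1146, 0.4838, 0.4269
  (cells with P = 0 contribute 0)
Sum of the 12 terms: H(X,Y) = 3.0319 bits

Marginal of X (row sums):
  P(X=0) = 4/49 + 1/49 + 1/49 + 3/49 = 9/49
  P(X=1) = 9/49 + 5/49 + 1/49 + 5/49 = 20/49
  P(X=2) = 0 + 1/49 + 11/49 + 8/49 = 20/49
H(X) = -[(9/49)·log₂(9/49) + (20/49)·log₂(20/49) + (20/49)·log₂(20/49)]
  = 0.4490 + 0.5277 + 0.5277 = 1.5044 bits

H(Y|X) = H(X,Y) - H(X) = 3.0319 - 1.5044 = 1.5275 bits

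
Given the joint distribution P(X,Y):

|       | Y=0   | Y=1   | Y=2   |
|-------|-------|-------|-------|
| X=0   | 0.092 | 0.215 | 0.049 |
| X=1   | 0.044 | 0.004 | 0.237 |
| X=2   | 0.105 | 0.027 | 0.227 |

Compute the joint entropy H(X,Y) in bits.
2.6968 bits

H(X,Y) = -Σ_{x,y} P(x,y) log₂ P(x,y). Per-cell terms -P(x,y)·log₂P(x,y):
  X=0: 0.31668, 0.47678, 0.21320
  X=1: 0.19828, 0.03186, 0.49226
  X=2: 0.34141, 0.14069, 0.48561
Sum of the 9 terms: H(X,Y) = 2.6968 bits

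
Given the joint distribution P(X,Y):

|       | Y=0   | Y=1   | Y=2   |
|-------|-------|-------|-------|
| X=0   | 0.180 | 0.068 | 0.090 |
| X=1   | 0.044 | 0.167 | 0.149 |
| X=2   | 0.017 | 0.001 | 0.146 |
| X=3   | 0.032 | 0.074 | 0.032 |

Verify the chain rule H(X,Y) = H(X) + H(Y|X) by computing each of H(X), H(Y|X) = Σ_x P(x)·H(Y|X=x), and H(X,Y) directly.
H(X) = 1.8816 bits, H(Y|X) = 1.2898 bits, H(X,Y) = 3.1714 bits

Marginal of X (row sums):
  P(X=0) = 0.180 + 0.068 + 0.090 = 0.338
  P(X=1) = 0.044 + 0.167 + 0.149 = 0.360
  P(X=2) = 0.017 + 0.001 + 0.146 = 0.164
  P(X=3) = 0.032 + 0.074 + 0.032 = 0.138
H(X) = -[0.338·log₂(0.338) + 0.360·log₂(0.360) + 0.164·log₂(0.164) + 0.138·log₂(0.138)]
  = 0.5289 + 0.5306 + 0.4278 + 0.3943 = 1.8816 bits

H(Y|X) = Σ_x P(x)·H(Y|X=x):
  X=0: P(X=0) = 0.338, P(Y|X=0) = (90/169, 34/169, 45/169) → H(Y|X=0) = 1.4578
  X=1: P(X=1) = 0.360, P(Y|X=1) = (11/90, 167/360, 149/360) → H(Y|X=1) = 1.4114
  X=2: P(X=2) = 0.164, P(Y|X=2) = (17/164, 1/164, 73/82) → H(Y|X=2) = 0.5332
  X=3: P(X=3) = 0.138, P(Y|X=3) = (16/69, 37/69, 16/69) → H(Y|X=3) = 1.4600
H(Y|X) = 0.338·1.4578 + 0.360·1.4114 + 0.164·0.5332 + 0.138·1.4600 = 1.2898 bits

H(X,Y) = -Σ_{x,y} P(x,y) log₂ P(x,y). Per-cell terms -P(x,y)·log₂P(x,y):
  X=0: 0.4453, 0.2637, 0.3127
  X=1: 0.1983, 0.4312, 0.4092
  X=2: 0.0999, 0.0100, 0.4053
  X=3: 0.1589, 0.2780, 0.1589
Sum of the 12 terms: H(X,Y) = 3.1714 bits

Chain rule check:
  H(X) + H(Y|X) = 1.8816 + 1.2898 = 3.1714 bits
  H(X,Y) = 3.1714 bits
✓ Chain rule verified.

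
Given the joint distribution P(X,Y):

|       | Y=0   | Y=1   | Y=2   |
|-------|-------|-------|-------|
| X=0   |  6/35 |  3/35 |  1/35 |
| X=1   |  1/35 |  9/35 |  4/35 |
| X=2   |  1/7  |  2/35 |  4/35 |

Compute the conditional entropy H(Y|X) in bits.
1.3192 bits

H(Y|X) = H(X,Y) - H(X)

H(X,Y) = -Σ_{x,y} P(x,y) log₂ P(x,y). Per-cell terms -P(x,y)·log₂P(x,y):
  X=0: 0.43617, 0.30380, 0.14655
  X=1: 0.14655, 0.50383, 0.35763
  X=2: 0.40105, 0.23596, 0.35763
Sum of the 9 terms: H(X,Y) = 2.8892 bits

Marginal of X (row sums):
  P(X=0) = 6/35 + 3/35 + 1/35 = 2/7
  P(X=1) = 1/35 + 9/35 + 4/35 = 2/5
  P(X=2) = 1/7 + 2/35 + 4/35 = 11/35
H(X) = -[(2/7)·log₂(2/7) + (2/5)·log₂(2/5) + (11/35)·log₂(11/35)]
  = 0.51639 + 0.52877 + 0.52481 = 1.5700 bits

H(Y|X) = H(X,Y) - H(X) = 2.8892 - 1.5700 = 1.3192 bits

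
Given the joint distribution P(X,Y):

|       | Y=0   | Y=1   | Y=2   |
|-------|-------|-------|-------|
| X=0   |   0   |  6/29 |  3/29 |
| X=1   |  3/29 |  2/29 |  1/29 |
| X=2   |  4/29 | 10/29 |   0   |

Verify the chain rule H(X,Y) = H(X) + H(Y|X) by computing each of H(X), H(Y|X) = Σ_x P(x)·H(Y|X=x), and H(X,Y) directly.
H(X) = 1.5014 bits, H(Y|X) = 1.0036 bits, H(X,Y) = 2.5049 bits

Marginal of X (row sums):
  P(X=0) = 0 + 6/29 + 3/29 = 9/29
  P(X=1) = 3/29 + 2/29 + 1/29 = 6/29
  P(X=2) = 4/29 + 10/29 + 0 = 14/29
H(X) = -[(9/29)·log₂(9/29) + (6/29)·log₂(6/29) + (14/29)·log₂(14/29)]
  = 0.52388 + 0.47028 + 0.50720 = 1.5014 bits

H(Y|X) = Σ_x P(x)·H(Y|X=x):
  X=0: P(X=0) = 9/29, P(Y|X=0) = (0, 2/3, 1/3) → H(Y|X=0) = 0.91830
  X=1: P(X=1) = 6/29, P(Y|X=1) = (1/2, 1/3, 1/6) → H(Y|X=1) = 1.45915
  X=2: P(X=2) = 14/29, P(Y|X=2) = (2/7, 5/7, 0) → H(Y|X=2) = 0.86312
H(Y|X) = (9/29)·0.91830 + (6/29)·1.45915 + (14/29)·0.86312 = 1.0036 bits

H(X,Y) = -Σ_{x,y} P(x,y) log₂ P(x,y). Per-cell terms -P(x,y)·log₂P(x,y):
  X=0: 0.00000, 0.47028, 0.33859
  X=1: 0.33859, 0.26607, 0.16752
  X=2: 0.39420, 0.52967, 0.00000
  (cells with P = 0 contribute 0)
Sum of the 9 terms: H(X,Y) = 2.5049 bits

Chain rule check:
  H(X) + H(Y|X) = 1.5014 + 1.0036 = 2.5050 bits
  H(X,Y) = 2.5049 bits
✓ Chain rule verified (Δ = 0.0001 is 4-dp rounding noise: each of the three values was rounded independently).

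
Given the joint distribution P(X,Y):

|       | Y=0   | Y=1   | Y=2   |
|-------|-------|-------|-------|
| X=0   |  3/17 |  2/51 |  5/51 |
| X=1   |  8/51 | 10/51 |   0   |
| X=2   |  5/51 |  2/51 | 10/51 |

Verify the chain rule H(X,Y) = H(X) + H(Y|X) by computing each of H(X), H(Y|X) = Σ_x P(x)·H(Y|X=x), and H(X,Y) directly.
H(X) = 1.5833 bits, H(Y|X) = 1.2227 bits, H(X,Y) = 2.8060 bits

Marginal of X (row sums):
  P(X=0) = 3/17 + 2/51 + 5/51 = 16/51
  P(X=1) = 8/51 + 10/51 + 0 = 6/17
  P(X=2) = 5/51 + 2/51 + 10/51 = 1/3
H(X) = -[(16/51)·log₂(16/51) + (6/17)·log₂(6/17) + (1/3)·log₂(1/3)]
  = 0.5247 + 0.5303 + 0.5283 = 1.5833 bits

H(Y|X) = Σ_x P(x)·H(Y|X=x):
  X=0: P(X=0) = 16/51, P(Y|X=0) = (9/16, 1/8, 5/16) → H(Y|X=0) = 1.3663
  X=1: P(X=1) = 6/17, P(Y|X=1) = (4/9, 5/9, 0) → H(Y|X=1) = 0.9911
  X=2: P(X=2) = 1/3, P(Y|X=2) = (5/17, 2/17, 10/17) → H(Y|X=2) = 1.3328
H(Y|X) = (16/51)·1.3663 + (6/17)·0.9911 + (1/3)·1.3328 = 1.2227 bits

H(X,Y) = -Σ_{x,y} P(x,y) log₂ P(x,y). Per-cell terms -P(x,y)·log₂P(x,y):
  X=0: 0.4416, 0.1832, 0.3285
  X=1: 0.4192, 0.4609, 0.0000
  X=2: 0.3285, 0.1832, 0.4609
  (cells with P = 0 contribute 0)
Sum of the 9 terms: H(X,Y) = 2.8060 bits

Chain rule check:
  H(X) + H(Y|X) = 1.5833 + 1.2227 = 2.8060 bits
  H(X,Y) = 2.8060 bits
✓ Chain rule verified.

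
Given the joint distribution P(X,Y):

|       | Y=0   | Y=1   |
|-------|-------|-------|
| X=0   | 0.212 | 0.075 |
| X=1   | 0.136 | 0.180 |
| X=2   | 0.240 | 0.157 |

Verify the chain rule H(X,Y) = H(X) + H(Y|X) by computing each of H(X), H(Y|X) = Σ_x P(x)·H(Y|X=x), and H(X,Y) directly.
H(X) = 1.5712 bits, H(Y|X) = 0.9338 bits, H(X,Y) = 2.5050 bits

Marginal of X (row sums):
  P(X=0) = 0.212 + 0.075 = 0.287
  P(X=1) = 0.136 + 0.180 = 0.316
  P(X=2) = 0.240 + 0.157 = 0.397
H(X) = -[0.287·log₂(0.287) + 0.316·log₂(0.316) + 0.397·log₂(0.397)]
  = 0.5169 + 0.5252 + 0.5291 = 1.5712 bits

H(Y|X) = Σ_x P(x)·H(Y|X=x):
  X=0: P(X=0) = 0.287, P(Y|X=0) = (212/287, 75/287) → H(Y|X=0) = 0.8287
  X=1: P(X=1) = 0.316, P(Y|X=1) = (34/79, 45/79) → H(Y|X=1) = 0.9860
  X=2: P(X=2) = 0.397, P(Y|X=2) = (240/397, 157/397) → H(Y|X=2) = 0.9682
H(Y|X) = 0.287·0.8287 + 0.316·0.9860 + 0.397·0.9682 = 0.9338 bits

H(X,Y) = -Σ_{x,y} P(x,y) log₂ P(x,y). Per-cell terms -P(x,y)·log₂P(x,y):
  X=0: 0.4744, 0.2803
  X=1: 0.3915, 0.4453
  X=2: 0.4941, 0.4194
Sum of the 6 terms: H(X,Y) = 2.5050 bits

Chain rule check:
  H(X) + H(Y|X) = 1.5712 + 0.9338 = 2.5050 bits
  H(X,Y) = 2.5050 bits
✓ Chain rule verified.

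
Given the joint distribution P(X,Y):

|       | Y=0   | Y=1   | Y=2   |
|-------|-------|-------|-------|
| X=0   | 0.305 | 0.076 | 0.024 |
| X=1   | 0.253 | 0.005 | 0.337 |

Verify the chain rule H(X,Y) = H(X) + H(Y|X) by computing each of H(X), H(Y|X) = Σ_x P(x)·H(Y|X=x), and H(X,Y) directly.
H(X) = 0.9738 bits, H(Y|X) = 1.0291 bits, H(X,Y) = 2.0029 bits

Marginal of X (row sums):
  P(X=0) = 0.305 + 0.076 + 0.024 = 0.405
  P(X=1) = 0.253 + 0.005 + 0.337 = 0.595
H(X) = -[0.405·log₂(0.405) + 0.595·log₂(0.595)]
  = 0.52812 + 0.44568 = 0.9738 bits

H(Y|X) = Σ_x P(x)·H(Y|X=x):
  X=0: P(X=0) = 0.405, P(Y|X=0) = (61/81, 76/405, 8/135) → H(Y|X=0) = 1.00266
  X=1: P(X=1) = 0.595, P(Y|X=1) = (253/595, 1/119, 337/595) → H(Y|X=1) = 1.04706
H(Y|X) = 0.405·1.00266 + 0.595·1.04706 = 1.0291 bits

H(X,Y) = -Σ_{x,y} P(x,y) log₂ P(x,y). Per-cell terms -P(x,y)·log₂P(x,y):
  X=0: 0.52250, 0.28256, 0.12914
  X=1: 0.50165, 0.03822, 0.52881
Sum of the 6 terms: H(X,Y) = 2.0029 bits

Chain rule check:
  H(X) + H(Y|X) = 0.9738 + 1.0291 = 2.0029 bits
  H(X,Y) = 2.0029 bits
✓ Chain rule verified.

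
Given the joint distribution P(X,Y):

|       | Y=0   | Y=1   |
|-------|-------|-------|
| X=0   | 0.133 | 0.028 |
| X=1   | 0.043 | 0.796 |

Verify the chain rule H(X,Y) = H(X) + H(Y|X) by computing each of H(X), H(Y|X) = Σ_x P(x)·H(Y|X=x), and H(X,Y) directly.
H(X) = 0.6367 bits, H(Y|X) = 0.3520 bits, H(X,Y) = 0.9887 bits

Marginal of X (row sums):
  P(X=0) = 0.133 + 0.028 = 0.161
  P(X=1) = 0.043 + 0.796 = 0.839
H(X) = -[0.161·log₂(0.161) + 0.839·log₂(0.839)]
  = 0.424214 + 0.212483 = 0.6367 bits

H(Y|X) = Σ_x P(x)·H(Y|X=x):
  X=0: P(X=0) = 0.161, P(Y|X=0) = (19/23, 4/23) → H(Y|X=0) = 0.666578
  X=1: P(X=1) = 0.839, P(Y|X=1) = (43/839, 796/839) → H(Y|X=1) = 0.291690
H(Y|X) = 0.161·0.666578 + 0.839·0.291690 = 0.3520 bits

H(X,Y) = -Σ_{x,y} P(x,y) log₂ P(x,y). Per-cell terms -P(x,y)·log₂P(x,y):
  X=0: 0.387097, 0.144436
  X=1: 0.195199, 0.262011
Sum of the 4 terms: H(X,Y) = 0.9887 bits

Chain rule check:
  H(X) + H(Y|X) = 0.6367 + 0.3520 = 0.9887 bits
  H(X,Y) = 0.9887 bits
✓ Chain rule verified.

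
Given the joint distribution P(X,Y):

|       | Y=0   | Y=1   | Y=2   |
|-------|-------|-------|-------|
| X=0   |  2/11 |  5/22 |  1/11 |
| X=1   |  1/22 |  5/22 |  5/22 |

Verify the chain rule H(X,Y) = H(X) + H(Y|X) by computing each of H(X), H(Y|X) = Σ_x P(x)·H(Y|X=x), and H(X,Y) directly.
H(X) = 1.0000 bits, H(Y|X) = 1.4218 bits, H(X,Y) = 2.4218 bits

Marginal of X (row sums):
  P(X=0) = 2/11 + 5/22 + 1/11 = 1/2
  P(X=1) = 1/22 + 5/22 + 5/22 = 1/2
H(X) = -[(1/2)·log₂(1/2) + (1/2)·log₂(1/2)]
  = 0.50000 + 0.50000 = 1.0000 bits

H(Y|X) = Σ_x P(x)·H(Y|X=x):
  X=0: P(X=0) = 1/2, P(Y|X=0) = (4/11, 5/11, 2/11) → H(Y|X=0) = 1.49492
  X=1: P(X=1) = 1/2, P(Y|X=1) = (1/11, 5/11, 5/11) → H(Y|X=1) = 1.34859
H(Y|X) = (1/2)·1.49492 + (1/2)·1.34859 = 1.4218 bits

H(X,Y) = -Σ_{x,y} P(x,y) log₂ P(x,y). Per-cell terms -P(x,y)·log₂P(x,y):
  X=0: 0.44717, 0.48580, 0.31449
  X=1: 0.20270, 0.48580, 0.48580
Sum of the 6 terms: H(X,Y) = 2.4218 bits

Chain rule check:
  H(X) + H(Y|X) = 1.0000 + 1.4218 = 2.4218 bits
  H(X,Y) = 2.4218 bits
✓ Chain rule verified.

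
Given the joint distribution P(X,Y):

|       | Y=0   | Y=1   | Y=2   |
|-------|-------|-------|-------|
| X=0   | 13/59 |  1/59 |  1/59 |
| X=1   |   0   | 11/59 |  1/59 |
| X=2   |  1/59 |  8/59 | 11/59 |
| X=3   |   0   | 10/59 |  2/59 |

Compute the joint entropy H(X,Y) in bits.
2.7736 bits

H(X,Y) = -Σ_{x,y} P(x,y) log₂ P(x,y). Per-cell terms -P(x,y)·log₂P(x,y):
  X=0: 0.4808, 0.0997, 0.0997
  X=1: 0.0000, 0.4518, 0.0997
  X=2: 0.0997, 0.3909, 0.4518
  X=3: 0.0000, 0.4340, 0.1655
  (cells with P = 0 contribute 0)
Sum of the 12 terms: H(X,Y) = 2.7736 bits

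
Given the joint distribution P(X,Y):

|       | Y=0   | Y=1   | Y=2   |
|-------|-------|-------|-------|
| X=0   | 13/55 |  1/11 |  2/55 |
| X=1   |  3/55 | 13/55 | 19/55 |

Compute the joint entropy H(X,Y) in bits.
2.2307 bits

H(X,Y) = -Σ_{x,y} P(x,y) log₂ P(x,y). Per-cell terms -P(x,y)·log₂P(x,y):
  X=0: 0.49185, 0.31449, 0.17387
  X=1: 0.22889, 0.49185, 0.52973
Sum of the 6 terms: H(X,Y) = 2.2307 bits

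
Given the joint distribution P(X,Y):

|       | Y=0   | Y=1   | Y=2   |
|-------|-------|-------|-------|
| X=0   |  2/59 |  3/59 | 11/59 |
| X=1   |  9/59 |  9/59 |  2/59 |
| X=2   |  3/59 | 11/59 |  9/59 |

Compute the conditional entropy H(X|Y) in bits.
1.3601 bits

H(X|Y) = H(X,Y) - H(Y)

H(X,Y) = -Σ_{x,y} P(x,y) log₂ P(x,y). Per-cell terms -P(x,y)·log₂P(x,y):
  X=0: 0.16551, 0.21853, 0.45179
  X=1: 0.41380, 0.41380, 0.16551
  X=2: 0.21853, 0.45179, 0.41380
Sum of the 9 terms: H(X,Y) = 2.91306 bits

Marginal of Y (column sums):
  P(Y=0) = 2/59 + 9/59 + 3/59 = 14/59
  P(Y=1) = 3/59 + 9/59 + 11/59 = 23/59
  P(Y=2) = 11/59 + 2/59 + 9/59 = 22/59
H(Y) = -[(14/59)·log₂(14/59) + (23/59)·log₂(23/59) + (22/59)·log₂(22/59)]
  = 0.49244 + 0.52981 + 0.53069 = 1.55294 bits

H(X|Y) = H(X,Y) - H(Y) = 2.91306 - 1.55294 = 1.3601 bits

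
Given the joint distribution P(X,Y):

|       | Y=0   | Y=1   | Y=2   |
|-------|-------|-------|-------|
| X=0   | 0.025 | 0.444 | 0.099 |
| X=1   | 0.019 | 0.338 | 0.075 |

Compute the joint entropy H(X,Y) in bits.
1.9013 bits

H(X,Y) = -Σ_{x,y} P(x,y) log₂ P(x,y). Per-cell terms -P(x,y)·log₂P(x,y):
  X=0: 0.13305, 0.52009, 0.33031
  X=1: 0.10864, 0.52894, 0.28027
Sum of the 6 terms: H(X,Y) = 1.9013 bits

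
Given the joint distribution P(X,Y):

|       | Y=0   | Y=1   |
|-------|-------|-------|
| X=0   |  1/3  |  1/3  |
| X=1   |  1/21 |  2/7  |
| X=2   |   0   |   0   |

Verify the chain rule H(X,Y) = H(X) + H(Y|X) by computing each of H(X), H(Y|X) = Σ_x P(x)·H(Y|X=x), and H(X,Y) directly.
H(X) = 0.9183 bits, H(Y|X) = 0.8639 bits, H(X,Y) = 1.7822 bits

Marginal of X (row sums):
  P(X=0) = 1/3 + 1/3 = 2/3
  P(X=1) = 1/21 + 2/7 = 1/3
  P(X=2) = 0 + 0 = 0
H(X) = -[(2/3)·log₂(2/3) + (1/3)·log₂(1/3)]   (outcomes with P = 0 contribute 0)
  = 0.3900 + 0.5283 = 0.9183 bits

H(Y|X) = Σ_x P(x)·H(Y|X=x):
  X=0: P(X=0) = 2/3, P(Y|X=0) = (1/2, 1/2) → H(Y|X=0) = 1.0000
  X=1: P(X=1) = 1/3, P(Y|X=1) = (1/7, 6/7) → H(Y|X=1) = 0.5917
  X=2: P(X=2) = 0 → contributes 0
H(Y|X) = (2/3)·1.0000 + (1/3)·0.5917 = 0.8639 bits

H(X,Y) = -Σ_{x,y} P(x,y) log₂ P(x,y). Per-cell terms -P(x,y)·log₂P(x,y):
  X=0: 0.5283, 0.5283
  X=1: 0.2092, 0.5164
  X=2: 0.0000, 0.0000
  (cells with P = 0 contribute 0)
Sum of the 6 terms: H(X,Y) = 1.7822 bits

Chain rule check:
  H(X) + H(Y|X) = 0.9183 + 0.8639 = 1.7822 bits
  H(X,Y) = 1.7822 bits
✓ Chain rule verified.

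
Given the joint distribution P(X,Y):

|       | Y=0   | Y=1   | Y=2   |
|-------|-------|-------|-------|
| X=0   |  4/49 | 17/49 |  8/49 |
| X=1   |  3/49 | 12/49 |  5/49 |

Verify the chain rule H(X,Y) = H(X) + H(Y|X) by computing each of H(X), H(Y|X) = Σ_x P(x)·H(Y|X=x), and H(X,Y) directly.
H(X) = 0.9755 bits, H(Y|X) = 1.3561 bits, H(X,Y) = 2.3316 bits

Marginal of X (row sums):
  P(X=0) = 4/49 + 17/49 + 8/49 = 29/49
  P(X=1) = 3/49 + 12/49 + 5/49 = 20/49
H(X) = -[(29/49)·log₂(29/49) + (20/49)·log₂(20/49)]
  = 0.44786 + 0.52767 = 0.9755 bits

H(Y|X) = Σ_x P(x)·H(Y|X=x):
  X=0: P(X=0) = 29/49, P(Y|X=0) = (4/29, 17/29, 8/29) → H(Y|X=0) = 1.35843
  X=1: P(X=1) = 20/49, P(Y|X=1) = (3/20, 3/5, 1/4) → H(Y|X=1) = 1.35272
H(Y|X) = (29/49)·1.35843 + (20/49)·1.35272 = 1.3561 bits

H(X,Y) = -Σ_{x,y} P(x,y) log₂ P(x,y). Per-cell terms -P(x,y)·log₂P(x,y):
  X=0: 0.29508, 0.52986, 0.42689
  X=1: 0.24672, 0.49708, 0.33600
Sum of the 6 terms: H(X,Y) = 2.3316 bits

Chain rule check:
  H(X) + H(Y|X) = 0.9755 + 1.3561 = 2.3316 bits
  H(X,Y) = 2.3316 bits
✓ Chain rule verified.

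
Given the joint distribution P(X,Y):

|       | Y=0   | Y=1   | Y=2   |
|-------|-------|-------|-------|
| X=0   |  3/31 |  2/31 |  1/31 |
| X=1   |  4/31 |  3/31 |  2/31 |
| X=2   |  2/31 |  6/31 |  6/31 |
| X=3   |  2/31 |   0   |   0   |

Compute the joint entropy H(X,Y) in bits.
3.1307 bits

H(X,Y) = -Σ_{x,y} P(x,y) log₂ P(x,y). Per-cell terms -P(x,y)·log₂P(x,y):
  X=0: 0.32605, 0.25511, 0.15981
  X=1: 0.38119, 0.32605, 0.25511
  X=2: 0.25511, 0.45856, 0.45856
  X=3: 0.25511, 0.00000, 0.00000
  (cells with P = 0 contribute 0)
Sum of the 12 terms: H(X,Y) = 3.1307 bits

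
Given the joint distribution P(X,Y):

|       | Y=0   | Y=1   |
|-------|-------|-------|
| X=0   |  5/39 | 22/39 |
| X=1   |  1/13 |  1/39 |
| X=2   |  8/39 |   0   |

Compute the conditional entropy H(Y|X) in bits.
0.5618 bits

H(Y|X) = H(X,Y) - H(X)

H(X,Y) = -Σ_{x,y} P(x,y) log₂ P(x,y). Per-cell terms -P(x,y)·log₂P(x,y):
  X=0: 0.37993, 0.46593
  X=1: 0.28465, 0.13552
  X=2: 0.46880, 0.00000
  (cells with P = 0 contribute 0)
Sum of the 6 terms: H(X,Y) = 1.7348 bits

Marginal of X (row sums):
  P(X=0) = 5/39 + 22/39 = 9/13
  P(X=1) = 1/13 + 1/39 = 4/39
  P(X=2) = 8/39 + 0 = 8/39
H(X) = -[(9/13)·log₂(9/13) + (4/39)·log₂(4/39) + (8/39)·log₂(8/39)]
  = 0.36728 + 0.33696 + 0.46880 = 1.1730 bits

H(Y|X) = H(X,Y) - H(X) = 1.7348 - 1.1730 = 0.5618 bits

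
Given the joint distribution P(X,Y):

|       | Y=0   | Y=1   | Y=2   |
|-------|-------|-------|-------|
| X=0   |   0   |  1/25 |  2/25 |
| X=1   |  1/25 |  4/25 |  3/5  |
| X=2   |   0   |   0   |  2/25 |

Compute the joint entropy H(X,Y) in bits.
1.8197 bits

H(X,Y) = -Σ_{x,y} P(x,y) log₂ P(x,y). Per-cell terms -P(x,y)·log₂P(x,y):
  X=0: 0.00000, 0.18575, 0.29151
  X=1: 0.18575, 0.42302, 0.44218
  X=2: 0.00000, 0.00000, 0.29151
  (cells with P = 0 contribute 0)
Sum of the 9 terms: H(X,Y) = 1.8197 bits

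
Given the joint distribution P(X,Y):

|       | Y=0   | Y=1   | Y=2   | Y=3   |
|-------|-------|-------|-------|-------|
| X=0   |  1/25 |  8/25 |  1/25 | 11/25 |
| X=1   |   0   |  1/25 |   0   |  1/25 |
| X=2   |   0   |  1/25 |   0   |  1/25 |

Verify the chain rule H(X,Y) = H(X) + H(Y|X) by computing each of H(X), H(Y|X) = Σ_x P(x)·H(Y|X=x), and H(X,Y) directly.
H(X) = 0.7943 bits, H(Y|X) = 1.3674 bits, H(X,Y) = 2.1617 bits

Marginal of X (row sums):
  P(X=0) = 1/25 + 8/25 + 1/25 + 11/25 = 21/25
  P(X=1) = 0 + 1/25 + 0 + 1/25 = 2/25
  P(X=2) = 0 + 1/25 + 0 + 1/25 = 2/25
H(X) = -[(21/25)·log₂(21/25) + (2/25)·log₂(2/25) + (2/25)·log₂(2/25)]
  = 0.21129 + 0.29151 + 0.29151 = 0.7943 bits

H(Y|X) = Σ_x P(x)·H(Y|X=x):
  X=0: P(X=0) = 21/25, P(Y|X=0) = (1/21, 8/21, 1/21, 11/21) → H(Y|X=0) = 1.43738
  X=1: P(X=1) = 2/25, P(Y|X=1) = (0, 1/2, 0, 1/2) → H(Y|X=1) = 1.00000
  X=2: P(X=2) = 2/25, P(Y|X=2) = (0, 1/2, 0, 1/2) → H(Y|X=2) = 1.00000
H(Y|X) = (21/25)·1.43738 + (2/25)·1.00000 + (2/25)·1.00000 = 1.3674 bits

H(X,Y) = -Σ_{x,y} P(x,y) log₂ P(x,y). Per-cell terms -P(x,y)·log₂P(x,y):
  X=0: 0.18575, 0.52603, 0.18575, 0.52115
  X=1: 0.00000, 0.18575, 0.00000, 0.18575
  X=2: 0.00000, 0.18575, 0.00000, 0.18575
  (cells with P = 0 contribute 0)
Sum of the 12 terms: H(X,Y) = 2.1617 bits

Chain rule check:
  H(X) + H(Y|X) = 0.7943 + 1.3674 = 2.1617 bits
  H(X,Y) = 2.1617 bits
✓ Chain rule verified.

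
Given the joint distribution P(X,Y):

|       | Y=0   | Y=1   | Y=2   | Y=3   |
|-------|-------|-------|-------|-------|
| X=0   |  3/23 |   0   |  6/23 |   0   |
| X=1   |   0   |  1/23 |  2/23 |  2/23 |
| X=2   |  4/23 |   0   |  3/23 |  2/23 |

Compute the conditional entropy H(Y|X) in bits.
1.2891 bits

H(Y|X) = H(X,Y) - H(X)

H(X,Y) = -Σ_{x,y} P(x,y) log₂ P(x,y). Per-cell terms -P(x,y)·log₂P(x,y):
  X=0: 0.3833, 0.0000, 0.5057, 0.0000
  X=1: 0.0000, 0.1967, 0.3064, 0.3064
  X=2: 0.4389, 0.0000, 0.3833, 0.3064
  (cells with P = 0 contribute 0)
Sum of the 12 terms: H(X,Y) = 2.8271 bits

Marginal of X (row sums):
  P(X=0) = 3/23 + 0 + 6/23 + 0 = 9/23
  P(X=1) = 0 + 1/23 + 2/23 + 2/23 = 5/23
  P(X=2) = 4/23 + 0 + 3/23 + 2/23 = 9/23
H(X) = -[(9/23)·log₂(9/23) + (5/23)·log₂(5/23) + (9/23)·log₂(9/23)]
  = 0.5297 + 0.4786 + 0.5297 = 1.5380 bits

H(Y|X) = H(X,Y) - H(X) = 2.8271 - 1.5380 = 1.2891 bits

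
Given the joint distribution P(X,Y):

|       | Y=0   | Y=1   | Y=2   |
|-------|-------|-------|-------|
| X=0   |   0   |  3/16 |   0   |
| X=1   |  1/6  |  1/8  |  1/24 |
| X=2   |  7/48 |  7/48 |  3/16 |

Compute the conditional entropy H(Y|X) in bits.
1.2229 bits

H(Y|X) = H(X,Y) - H(X)

H(X,Y) = -Σ_{x,y} P(x,y) log₂ P(x,y). Per-cell terms -P(x,y)·log₂P(x,y):
  X=0: 0.0000, 0.4528, 0.0000
  X=1: 0.4308, 0.3750, 0.1910
  X=2: 0.4051, 0.4051, 0.4528
  (cells with P = 0 contribute 0)
Sum of the 9 terms: H(X,Y) = 2.7126 bits

Marginal of X (row sums):
  P(X=0) = 0 + 3/16 + 0 = 3/16
  P(X=1) = 1/6 + 1/8 + 1/24 = 1/3
  P(X=2) = 7/48 + 7/48 + 3/16 = 23/48
H(X) = -[(3/16)·log₂(3/16) + (1/3)·log₂(1/3) + (23/48)·log₂(23/48)]
  = 0.4528 + 0.5283 + 0.5086 = 1.4897 bits

H(Y|X) = H(X,Y) - H(X) = 2.7126 - 1.4897 = 1.2229 bits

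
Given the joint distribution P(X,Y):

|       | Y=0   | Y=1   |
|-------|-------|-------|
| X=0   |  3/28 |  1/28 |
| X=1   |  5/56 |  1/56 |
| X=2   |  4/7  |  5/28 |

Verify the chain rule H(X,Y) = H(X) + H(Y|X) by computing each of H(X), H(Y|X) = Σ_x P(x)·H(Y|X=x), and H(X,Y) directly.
H(X) = 1.0576 bits, H(Y|X) = 0.7794 bits, H(X,Y) = 1.8370 bits

Marginal of X (row sums):
  P(X=0) = 3/28 + 1/28 = 1/7
  P(X=1) = 5/56 + 1/56 = 3/28
  P(X=2) = 4/7 + 5/28 = 3/4
H(X) = -[(1/7)·log₂(1/7) + (3/28)·log₂(3/28) + (3/4)·log₂(3/4)]
  = 0.40105 + 0.34526 + 0.31128 = 1.0576 bits

H(Y|X) = Σ_x P(x)·H(Y|X=x):
  X=0: P(X=0) = 1/7, P(Y|X=0) = (3/4, 1/4) → H(Y|X=0) = 0.81128
  X=1: P(X=1) = 3/28, P(Y|X=1) = (5/6, 1/6) → H(Y|X=1) = 0.65002
  X=2: P(X=2) = 3/4, P(Y|X=2) = (16/21, 5/21) → H(Y|X=2) = 0.79186
H(Y|X) = (1/7)·0.81128 + (3/28)·0.65002 + (3/4)·0.79186 = 0.7794 bits

H(X,Y) = -Σ_{x,y} P(x,y) log₂ P(x,y). Per-cell terms -P(x,y)·log₂P(x,y):
  X=0: 0.34526, 0.17169
  X=1: 0.31120, 0.10370
  X=2: 0.46135, 0.44383
Sum of the 6 terms: H(X,Y) = 1.8370 bits

Chain rule check:
  H(X) + H(Y|X) = 1.0576 + 0.7794 = 1.8370 bits
  H(X,Y) = 1.8370 bits
✓ Chain rule verified.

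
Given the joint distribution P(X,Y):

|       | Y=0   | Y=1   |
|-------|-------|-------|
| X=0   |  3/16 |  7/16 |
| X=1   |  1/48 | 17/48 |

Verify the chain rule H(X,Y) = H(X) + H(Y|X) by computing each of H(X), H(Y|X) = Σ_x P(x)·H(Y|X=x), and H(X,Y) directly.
H(X) = 0.9544 bits, H(Y|X) = 0.6669 bits, H(X,Y) = 1.6213 bits

Marginal of X (row sums):
  P(X=0) = 3/16 + 7/16 = 5/8
  P(X=1) = 1/48 + 17/48 = 3/8
H(X) = -[(5/8)·log₂(5/8) + (3/8)·log₂(3/8)]
  = 0.42379 + 0.53064 = 0.9544 bits

H(Y|X) = Σ_x P(x)·H(Y|X=x):
  X=0: P(X=0) = 5/8, P(Y|X=0) = (3/10, 7/10) → H(Y|X=0) = 0.88129
  X=1: P(X=1) = 3/8, P(Y|X=1) = (1/18, 17/18) → H(Y|X=1) = 0.30954
H(Y|X) = (5/8)·0.88129 + (3/8)·0.30954 = 0.6669 bits

H(X,Y) = -Σ_{x,y} P(x,y) log₂ P(x,y). Per-cell terms -P(x,y)·log₂P(x,y):
  X=0: 0.45282, 0.52178
  X=1: 0.11635, 0.53036
Sum of the 4 terms: H(X,Y) = 1.6213 bits

Chain rule check:
  H(X) + H(Y|X) = 0.9544 + 0.6669 = 1.6213 bits
  H(X,Y) = 1.6213 bits
✓ Chain rule verified.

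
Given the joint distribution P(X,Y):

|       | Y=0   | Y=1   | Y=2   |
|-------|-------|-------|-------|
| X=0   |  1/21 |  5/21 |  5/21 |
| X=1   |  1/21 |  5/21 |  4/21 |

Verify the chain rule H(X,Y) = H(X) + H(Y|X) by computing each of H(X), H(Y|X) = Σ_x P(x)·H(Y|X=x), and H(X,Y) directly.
H(X) = 0.9984 bits, H(Y|X) = 1.3545 bits, H(X,Y) = 2.3528 bits

Marginal of X (row sums):
  P(X=0) = 1/21 + 5/21 + 5/21 = 11/21
  P(X=1) = 1/21 + 5/21 + 4/21 = 10/21
H(X) = -[(11/21)·log₂(11/21) + (10/21)·log₂(10/21)]
  = 0.4887 + 0.5097 = 0.9984 bits

H(Y|X) = Σ_x P(x)·H(Y|X=x):
  X=0: P(X=0) = 11/21, P(Y|X=0) = (1/11, 5/11, 5/11) → H(Y|X=0) = 1.3486
  X=1: P(X=1) = 10/21, P(Y|X=1) = (1/10, 1/2, 2/5) → H(Y|X=1) = 1.3610
H(Y|X) = (11/21)·1.3486 + (10/21)·1.3610 = 1.3545 bits

H(X,Y) = -Σ_{x,y} P(x,y) log₂ P(x,y). Per-cell terms -P(x,y)·log₂P(x,y):
  X=0: 0.2092, 0.4929, 0.4929
  X=1: 0.2092, 0.4929, 0.4557
Sum of the 6 terms: H(X,Y) = 2.3528 bits

Chain rule check:
  H(X) + H(Y|X) = 0.9984 + 1.3545 = 2.3529 bits
  H(X,Y) = 2.3528 bits
✓ Chain rule verified (Δ = 0.0001 is 4-dp rounding noise: each of the three values was rounded independently).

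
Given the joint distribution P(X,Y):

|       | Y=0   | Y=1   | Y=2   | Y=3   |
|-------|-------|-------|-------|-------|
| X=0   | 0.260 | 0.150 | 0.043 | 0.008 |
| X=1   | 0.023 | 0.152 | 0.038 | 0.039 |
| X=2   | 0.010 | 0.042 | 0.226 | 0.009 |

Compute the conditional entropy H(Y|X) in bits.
1.3385 bits

H(Y|X) = H(X,Y) - H(X)

H(X,Y) = -Σ_{x,y} P(x,y) log₂ P(x,y). Per-cell terms -P(x,y)·log₂P(x,y):
  X=0: 0.505288, 0.410545, 0.195199, 0.055726
  X=1: 0.125171, 0.413114, 0.179279, 0.182535
  X=2: 0.066439, 0.192086, 0.484907, 0.061163
Sum of the 12 terms: H(X,Y) = 2.87145 bits

Marginal of X (row sums):
  P(X=0) = 0.260 + 0.150 + 0.043 + 0.008 = 0.461
  P(X=1) = 0.023 + 0.152 + 0.038 + 0.039 = 0.252
  P(X=2) = 0.010 + 0.042 + 0.226 + 0.009 = 0.287
H(X) = -[0.461·log₂(0.461) + 0.252·log₂(0.252) + 0.287·log₂(0.287)]
  = 0.515011 + 0.501103 + 0.516852 = 1.53297 bits

H(Y|X) = H(X,Y) - H(X) = 2.87145 - 1.53297 = 1.3385 bits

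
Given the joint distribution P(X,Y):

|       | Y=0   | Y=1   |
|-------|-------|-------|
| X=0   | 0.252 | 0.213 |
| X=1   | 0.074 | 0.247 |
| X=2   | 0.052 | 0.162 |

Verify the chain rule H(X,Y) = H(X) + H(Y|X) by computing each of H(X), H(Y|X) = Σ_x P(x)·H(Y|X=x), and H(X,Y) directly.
H(X) = 1.5159 bits, H(Y|X) = 0.8839 bits, H(X,Y) = 2.3998 bits

Marginal of X (row sums):
  P(X=0) = 0.252 + 0.213 = 0.465
  P(X=1) = 0.074 + 0.247 = 0.321
  P(X=2) = 0.052 + 0.162 = 0.214
H(X) = -[0.465·log₂(0.465) + 0.321·log₂(0.321) + 0.214·log₂(0.214)]
  = 0.5137 + 0.5262 + 0.4760 = 1.5159 bits

H(Y|X) = Σ_x P(x)·H(Y|X=x):
  X=0: P(X=0) = 0.465, P(Y|X=0) = (84/155, 71/155) → H(Y|X=0) = 0.9949
  X=1: P(X=1) = 0.321, P(Y|X=1) = (74/321, 247/321) → H(Y|X=1) = 0.7789
  X=2: P(X=2) = 0.214, P(Y|X=2) = (26/107, 81/107) → H(Y|X=2) = 0.8000
H(Y|X) = 0.465·0.9949 + 0.321·0.7789 + 0.214·0.8000 = 0.8839 bits

H(X,Y) = -Σ_{x,y} P(x,y) log₂ P(x,y). Per-cell terms -P(x,y)·log₂P(x,y):
  X=0: 0.5011, 0.4752
  X=1: 0.2780, 0.4983
  X=2: 0.2218, 0.4254
Sum of the 6 terms: H(X,Y) = 2.3998 bits

Chain rule check:
  H(X) + H(Y|X) = 1.5159 + 0.8839 = 2.3998 bits
  H(X,Y) = 2.3998 bits
✓ Chain rule verified.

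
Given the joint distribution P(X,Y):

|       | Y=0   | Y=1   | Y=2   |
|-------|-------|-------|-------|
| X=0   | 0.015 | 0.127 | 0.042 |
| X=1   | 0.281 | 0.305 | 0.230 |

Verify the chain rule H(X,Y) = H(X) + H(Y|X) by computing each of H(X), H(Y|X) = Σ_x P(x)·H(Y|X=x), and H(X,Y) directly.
H(X) = 0.6887 bits, H(Y|X) = 1.4971 bits, H(X,Y) = 2.1858 bits

Marginal of X (row sums):
  P(X=0) = 0.015 + 0.127 + 0.042 = 0.184
  P(X=1) = 0.281 + 0.305 + 0.230 = 0.816
H(X) = -[0.184·log₂(0.184) + 0.816·log₂(0.816)]
  = 0.4493689 + 0.2393809 = 0.6887 bits

H(Y|X) = Σ_x P(x)·H(Y|X=x):
  X=0: P(X=0) = 0.184, P(Y|X=0) = (15/184, 127/184, 21/92) → H(Y|X=0) = 1.1504987
  X=1: P(X=1) = 0.816, P(Y|X=1) = (281/816, 305/816, 115/408) → H(Y|X=1) = 1.5752446
H(Y|X) = 0.184·1.1504987 + 0.816·1.5752446 = 1.4971 bits

H(X,Y) = -Σ_{x,y} P(x,y) log₂ P(x,y). Per-cell terms -P(x,y)·log₂P(x,y):
  X=0: 0.0908834, 0.3780916, 0.1920856
  X=1: 0.5146116, 0.5225012, 0.4876677
Sum of the 6 terms: H(X,Y) = 2.1858 bits

Chain rule check:
  H(X) + H(Y|X) = 0.6887 + 1.4971 = 2.1858 bits
  H(X,Y) = 2.1858 bits
✓ Chain rule verified.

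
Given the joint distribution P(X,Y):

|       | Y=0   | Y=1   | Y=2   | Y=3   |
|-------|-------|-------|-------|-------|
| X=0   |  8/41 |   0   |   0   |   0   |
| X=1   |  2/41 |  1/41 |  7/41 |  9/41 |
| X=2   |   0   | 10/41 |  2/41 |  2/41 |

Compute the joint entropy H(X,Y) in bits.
2.6405 bits

H(X,Y) = -Σ_{x,y} P(x,y) log₂ P(x,y). Per-cell terms -P(x,y)·log₂P(x,y):
  X=0: 0.46001, 0.00000, 0.00000, 0.00000
  X=1: 0.21256, 0.13067, 0.43540, 0.48021
  X=2: 0.00000, 0.49649, 0.21256, 0.21256
  (cells with P = 0 contribute 0)
Sum of the 12 terms: H(X,Y) = 2.6405 bits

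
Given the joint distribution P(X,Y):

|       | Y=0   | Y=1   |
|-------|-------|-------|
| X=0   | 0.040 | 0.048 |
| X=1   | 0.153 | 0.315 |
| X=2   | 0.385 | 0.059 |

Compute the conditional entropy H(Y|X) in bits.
0.7652 bits

H(Y|X) = H(X,Y) - H(X)

H(X,Y) = -Σ_{x,y} P(x,y) log₂ P(x,y). Per-cell terms -P(x,y)·log₂P(x,y):
  X=0: 0.18575, 0.21028
  X=1: 0.41438, 0.52497
  X=2: 0.53017, 0.24091
Sum of the 6 terms: H(X,Y) = 2.1065 bits

Marginal of X (row sums):
  P(X=0) = 0.040 + 0.048 = 0.088
  P(X=1) = 0.153 + 0.315 = 0.468
  P(X=2) = 0.385 + 0.059 = 0.444
H(X) = -[0.088·log₂(0.088) + 0.468·log₂(0.468) + 0.444·log₂(0.444)]
  = 0.30856 + 0.51266 + 0.52009 = 1.3413 bits

H(Y|X) = H(X,Y) - H(X) = 2.1065 - 1.3413 = 0.7652 bits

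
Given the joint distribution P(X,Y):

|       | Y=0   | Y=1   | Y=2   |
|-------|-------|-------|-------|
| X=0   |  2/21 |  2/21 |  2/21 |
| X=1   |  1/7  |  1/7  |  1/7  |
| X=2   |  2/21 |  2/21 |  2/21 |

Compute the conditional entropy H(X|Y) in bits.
1.5567 bits

H(X|Y) = H(X,Y) - H(Y)

H(X,Y) = -Σ_{x,y} P(x,y) log₂ P(x,y). Per-cell terms -P(x,y)·log₂P(x,y):
  X=0: 0.323078, 0.323078, 0.323078
  X=1: 0.401051, 0.401051, 0.401051
  X=2: 0.323078, 0.323078, 0.323078
Sum of the 9 terms: H(X,Y) = 3.14162 bits

Marginal of Y (column sums):
  P(Y=0) = 2/21 + 1/7 + 2/21 = 1/3
  P(Y=1) = 2/21 + 1/7 + 2/21 = 1/3
  P(Y=2) = 2/21 + 1/7 + 2/21 = 1/3
H(Y) = -[(1/3)·log₂(1/3) + (1/3)·log₂(1/3) + (1/3)·log₂(1/3)]
  = 0.528321 + 0.528321 + 0.528321 = 1.58496 bits

H(X|Y) = H(X,Y) - H(Y) = 3.14162 - 1.58496 = 1.5567 bits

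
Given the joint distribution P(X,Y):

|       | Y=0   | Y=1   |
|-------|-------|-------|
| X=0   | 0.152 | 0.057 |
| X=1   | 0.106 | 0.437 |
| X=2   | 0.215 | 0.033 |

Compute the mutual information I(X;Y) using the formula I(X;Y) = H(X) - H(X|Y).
0.2942 bits

I(X;Y) = H(X) - H(X|Y)

Marginal of X (row sums):
  P(X=0) = 0.152 + 0.057 = 0.209
  P(X=1) = 0.106 + 0.437 = 0.543
  P(X=2) = 0.215 + 0.033 = 0.248
H(X) = -[0.209·log₂(0.209) + 0.543·log₂(0.543) + 0.248·log₂(0.248)]
  = 0.4720 + 0.4784 + 0.4989 = 1.4493 bits

Marginal of Y (column sums):
  P(Y=0) = 0.152 + 0.106 + 0.215 = 0.473
  P(Y=1) = 0.057 + 0.437 + 0.033 = 0.527
H(X|Y) = Σ_y P(y)·H(X|Y=y):
  Y=0: P(Y=0) = 0.473, P(X|Y=0) = (152/473, 106/473, 5/11) → H(X|Y=0) = 1.5269
  Y=1: P(Y=1) = 0.527, P(X|Y=1) = (57/527, 437/527, 33/527) → H(X|Y=1) = 0.8214
H(X|Y) = 0.473·1.5269 + 0.527·0.8214 = 1.1551 bits

I(X;Y) = H(X) - H(X|Y) = 1.4493 - 1.1551 = 0.2942 bits

Cross-check via I(X;Y) = H(X) + H(Y) - H(X,Y): computing H(Y) from the column sums and H(X,Y) from the 6 cells in the same way gives H(Y) = 0.9979 bits and H(X,Y) = 2.1530 bits, so
I(X;Y) = 1.4493 + 0.9979 - 2.1530 = 0.2942 bits ✓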